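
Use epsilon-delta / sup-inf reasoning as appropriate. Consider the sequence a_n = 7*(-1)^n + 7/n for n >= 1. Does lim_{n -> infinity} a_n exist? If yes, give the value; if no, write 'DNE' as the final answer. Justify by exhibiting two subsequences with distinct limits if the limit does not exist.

Examine the behaviour of a_n along subsequences.
a_{2k} = 7 + 7/(2k) -> 7. a_{2k+1} = -7 + 7/(2k+1) -> -7.
Since these two subsequential limits are 7 and -7, distinct, the full sequence cannot converge (a convergent sequence has all subsequences tending to the same limit). So lim a_n does not exist.

DNE


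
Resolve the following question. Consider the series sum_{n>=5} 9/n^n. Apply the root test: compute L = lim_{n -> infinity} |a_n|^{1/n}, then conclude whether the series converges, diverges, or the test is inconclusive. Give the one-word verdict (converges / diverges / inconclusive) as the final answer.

Let a_n denote the general term. Form |a_n|^(1/n) and simplify:
|a_n|^(1/n) = 3^(2/n)/n
Take the limit as n -> infinity: L = 0.
Since L = 0 < 1, the root test implies convergence.

converges


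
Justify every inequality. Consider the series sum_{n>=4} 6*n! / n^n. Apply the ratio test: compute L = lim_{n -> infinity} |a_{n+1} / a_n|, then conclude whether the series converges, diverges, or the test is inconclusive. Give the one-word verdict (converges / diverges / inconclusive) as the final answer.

Let a_n denote the general term. Form the ratio a_{n+1}/a_n and simplify:
a_{n+1}/a_n = (n/(n + 1))^n
Take the limit as n -> infinity: L = exp(-1).
Since L = exp(-1) < 1, the ratio test implies the series converges.

converges


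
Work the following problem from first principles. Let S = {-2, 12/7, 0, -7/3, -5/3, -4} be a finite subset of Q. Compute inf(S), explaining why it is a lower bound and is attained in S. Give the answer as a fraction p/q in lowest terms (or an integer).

S is finite, so inf(S) = min(S).
Sorted increasing:
-4, -7/3, -2, -5/3, 0, 12/7
The extremum is -4.
For every x in S, x >= -4. And -4 is in S, so it is attained.
Therefore inf(S) = -4.

-4


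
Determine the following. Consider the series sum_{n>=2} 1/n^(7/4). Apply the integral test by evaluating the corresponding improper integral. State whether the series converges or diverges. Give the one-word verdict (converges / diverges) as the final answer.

Let f(x) = x^(-7/4). Then f is positive, continuous, and decreasing on [2, infinity), so the integral test applies.
Compute the improper integral int_{2}^infinity f(x) dx:
  antiderivative F(x) = -4/(3*x^(3/4)).
  As x -> infinity, F(x) -> 0 (since p = 7/4 > 1).
  So int = F(infinity) - F(2) = 0 - (-2*2^(1/4)/3) = 2*2^(1/4)/3.
  Finite, so by the integral test, the series converges.

converges


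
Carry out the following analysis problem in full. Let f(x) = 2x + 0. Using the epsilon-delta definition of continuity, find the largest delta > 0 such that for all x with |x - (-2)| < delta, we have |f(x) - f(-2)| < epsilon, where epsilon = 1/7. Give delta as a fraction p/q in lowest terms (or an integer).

We compute f(-2) = 2*(-2) + 0 = -4.
|f(x) - f(-2)| = |2x + 0 - (-4)| = |2(x - (-2))| = 2|x - (-2)|.
We need 2|x - (-2)| < 1/7, i.e. |x - (-2)| < 1/7 / 2 = 1/14.
So any delta <= 1/14 works. Conversely, if delta > 1/14, then x = -2 + 1/14 satisfies |x - (-2)| = 1/14 < delta but |f(x) - f(-2)| = 2 * 1/14 = 1/7, which is not < 1/7; so no larger delta works.
Hence the largest such delta is 1/14.

1/14


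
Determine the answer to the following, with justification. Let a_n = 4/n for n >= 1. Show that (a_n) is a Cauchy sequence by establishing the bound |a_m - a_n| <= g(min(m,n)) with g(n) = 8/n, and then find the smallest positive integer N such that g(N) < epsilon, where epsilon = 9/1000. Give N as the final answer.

For any m, n >= 1, by the triangle inequality:
|a_m - a_n| = |4/m - 4/n| <= 4*1/m + 4*1/n <= 8/min(m,n).
So g(n) = 8/n bounds the Cauchy difference. Since g(n) -> 0, (a_n) is Cauchy.
Now solve g(N) < 9/1000: 8/N < 9/1000 <=> N > 8 / (9/1000) = 8000/9.
The smallest integer strictly greater than 8000/9 is N = 889.
Check: g(889) = 8/889 = 8/889 < 9/1000; g(888) = 1/111 >= 9/1000. So N = 889.

889


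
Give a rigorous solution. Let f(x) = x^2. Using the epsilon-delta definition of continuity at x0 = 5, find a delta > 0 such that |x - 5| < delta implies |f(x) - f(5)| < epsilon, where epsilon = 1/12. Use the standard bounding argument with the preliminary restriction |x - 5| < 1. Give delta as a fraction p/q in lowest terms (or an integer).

Factor: |x^2 - (5)^2| = |x - 5| * |x + 5|.
Impose |x - 5| < 1 first. Then |x + 5| = |(x - 5) + 2*(5)| <= |x - 5| + 2*|5| < 1 + 10 = 11.
So |x^2 - (5)^2| < delta * 11.
We need delta * 11 <= 1/12, i.e. delta <= 1/12/11 = 1/132.
Since 1/132 < 1, this is tighter than 1; take delta = 1/132.
So delta = 1/132 works.

1/132


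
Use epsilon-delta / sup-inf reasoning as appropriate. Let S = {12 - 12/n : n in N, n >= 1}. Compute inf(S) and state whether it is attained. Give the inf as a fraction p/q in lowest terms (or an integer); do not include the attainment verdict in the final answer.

Analysis:
- Values: 0, 6, 8, 9, ... strictly increasing.
- Minimum is 0 (n=1); inf = 0 (attained).
- 12 - 12/n -> 12 from below; sup = 12, not attained.
Conclusion: inf(S) = 0, attained in S.

0


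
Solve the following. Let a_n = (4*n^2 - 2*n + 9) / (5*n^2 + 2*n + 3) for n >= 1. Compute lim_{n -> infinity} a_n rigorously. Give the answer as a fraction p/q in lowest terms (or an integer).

Divide numerator and denominator by n^2, the highest power:
numerator / n^2 = 4 - 2/n + 9/n^2
denominator / n^2 = 5 + 2/n + 3/n^2
As n -> infinity, all terms of the form c/n^k (k >= 1) tend to 0.
So numerator / n^2 -> 4 and denominator / n^2 -> 5.
Therefore lim a_n = 4/5.

4/5


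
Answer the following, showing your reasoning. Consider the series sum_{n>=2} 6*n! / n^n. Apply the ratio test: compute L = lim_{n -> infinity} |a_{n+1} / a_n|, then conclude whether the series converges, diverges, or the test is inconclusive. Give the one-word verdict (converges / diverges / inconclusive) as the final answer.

Let a_n denote the general term. Form the ratio a_{n+1}/a_n and simplify:
a_{n+1}/a_n = (n/(n + 1))^n
Take the limit as n -> infinity: L = exp(-1).
Since L = exp(-1) < 1, the ratio test implies the series converges.

converges


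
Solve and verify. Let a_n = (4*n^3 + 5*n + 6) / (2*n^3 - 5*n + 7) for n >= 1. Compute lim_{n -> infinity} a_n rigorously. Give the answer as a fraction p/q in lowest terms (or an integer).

Divide numerator and denominator by n^3, the highest power:
numerator / n^3 = 4 + 5/n^2 + 6/n^3
denominator / n^3 = 2 - 5/n^2 + 7/n^3
As n -> infinity, all terms of the form c/n^k (k >= 1) tend to 0.
So numerator / n^3 -> 4 and denominator / n^3 -> 2.
Therefore lim a_n = 2.

2


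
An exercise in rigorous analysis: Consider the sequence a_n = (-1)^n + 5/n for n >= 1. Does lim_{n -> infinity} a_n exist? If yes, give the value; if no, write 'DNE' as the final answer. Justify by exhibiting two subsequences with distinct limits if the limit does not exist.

Examine the behaviour of a_n along subsequences.
a_{2k} = 1 + 5/(2k) -> 1. a_{2k+1} = -1 + 5/(2k+1) -> -1.
Since these two subsequential limits are 1 and -1, distinct, the full sequence cannot converge (a convergent sequence has all subsequences tending to the same limit). So lim a_n does not exist.

DNE


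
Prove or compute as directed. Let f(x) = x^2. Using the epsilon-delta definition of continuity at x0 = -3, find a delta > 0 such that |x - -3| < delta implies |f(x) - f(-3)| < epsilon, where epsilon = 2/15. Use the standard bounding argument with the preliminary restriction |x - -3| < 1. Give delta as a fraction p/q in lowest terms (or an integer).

Factor: |x^2 - (-3)^2| = |x - -3| * |x + -3|.
Impose |x - -3| < 1 first. Then |x + -3| = |(x - -3) + 2*(-3)| <= |x - -3| + 2*|-3| < 1 + 6 = 7.
So |x^2 - (-3)^2| < delta * 7.
We need delta * 7 <= 2/15, i.e. delta <= 2/15/7 = 2/105.
Since 2/105 < 1, this is tighter than 1; take delta = 2/105.
So delta = 2/105 works.

2/105


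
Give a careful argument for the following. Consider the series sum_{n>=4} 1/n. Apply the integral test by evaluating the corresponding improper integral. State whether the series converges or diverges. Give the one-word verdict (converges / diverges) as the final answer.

Let f(x) = 1/x. Then f is positive, continuous, and decreasing on [4, infinity), so the integral test applies.
Compute the improper integral int_{4}^infinity f(x) dx:
  antiderivative F(x) = log(x).
  As x -> infinity, log(x) -> infinity.
  So int = infinity - log(4) = infinity. By the integral test, the series diverges.

diverges


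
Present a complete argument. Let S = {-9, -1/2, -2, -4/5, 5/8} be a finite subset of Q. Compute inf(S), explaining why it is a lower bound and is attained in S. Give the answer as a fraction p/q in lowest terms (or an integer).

S is finite, so inf(S) = min(S).
Sorted increasing:
-9, -2, -4/5, -1/2, 5/8
The extremum is -9.
For every x in S, x >= -9. And -9 is in S, so it is attained.
Therefore inf(S) = -9.

-9


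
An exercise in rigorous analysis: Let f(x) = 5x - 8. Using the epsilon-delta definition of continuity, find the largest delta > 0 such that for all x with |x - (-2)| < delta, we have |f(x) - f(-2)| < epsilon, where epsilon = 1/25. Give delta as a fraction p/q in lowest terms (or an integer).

We compute f(-2) = 5*(-2) - 8 = -18.
|f(x) - f(-2)| = |5x - 8 - (-18)| = |5(x - (-2))| = 5|x - (-2)|.
We need 5|x - (-2)| < 1/25, i.e. |x - (-2)| < 1/25 / 5 = 1/125.
So any delta <= 1/125 works. Conversely, if delta > 1/125, then x = -2 + 1/125 satisfies |x - (-2)| = 1/125 < delta but |f(x) - f(-2)| = 5 * 1/125 = 1/25, which is not < 1/25; so no larger delta works.
Hence the largest such delta is 1/125.

1/125


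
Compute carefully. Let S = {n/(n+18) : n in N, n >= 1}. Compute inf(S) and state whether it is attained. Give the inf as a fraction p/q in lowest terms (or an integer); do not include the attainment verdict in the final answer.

Analysis:
- Values: 1/19, 1/10, 1/7, 2/11, ... strictly increasing.
- Minimum is 1/19 (n=1); inf = 1/19 (attained).
- n/(n+18) = 1 - 18/(n+18) -> 1 from below as n -> infinity, and never equals 1.
- So sup = 1 (not attained).
Conclusion: inf(S) = 1/19, attained in S.

1/19


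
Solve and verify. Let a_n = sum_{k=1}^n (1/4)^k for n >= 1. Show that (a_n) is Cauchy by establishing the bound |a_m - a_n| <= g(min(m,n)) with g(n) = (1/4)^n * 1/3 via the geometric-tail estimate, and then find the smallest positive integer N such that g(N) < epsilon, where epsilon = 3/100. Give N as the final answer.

For m > n >= 1: |a_m - a_n| = sum_{k=n+1}^m (1/4)^k < sum_{k=n+1}^infinity (1/4)^k = (1/4)^(n+1) / (1 - 1/4) = (1/4)^n * (1/4) * (4/3) = (1/4)^n * 1/3.
So g(n) = (1/4)^n / 3. Since g(n) -> 0, (a_n) is Cauchy.
Now solve g(N) < 3/100: (1/4)^N / 3 < 3/100 <=> 4^N > 1 / (3 * 3/100) = 100/9.
Check powers of 4: 4^1 = 4 <= 100/9, 4^2 = 16 > 100/9.
So the smallest such N is 2. Check: g(2) = 1/(3 * 16) = 1/48 < 3/100.

2


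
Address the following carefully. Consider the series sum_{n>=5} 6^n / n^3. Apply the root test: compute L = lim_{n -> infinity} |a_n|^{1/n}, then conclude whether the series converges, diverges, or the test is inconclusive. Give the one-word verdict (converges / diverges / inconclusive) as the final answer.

Let a_n denote the general term. Form |a_n|^(1/n) and simplify:
|a_n|^(1/n) = 6/n^(3/n)
Take the limit as n -> infinity: L = 6.
Since L = 6 > 1, the root test implies divergence.

diverges


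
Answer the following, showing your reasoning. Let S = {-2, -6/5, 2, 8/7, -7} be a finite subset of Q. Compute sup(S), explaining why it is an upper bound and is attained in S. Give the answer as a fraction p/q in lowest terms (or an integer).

S is finite, so sup(S) = max(S).
Sorted decreasing:
2, 8/7, -6/5, -2, -7
The extremum is 2.
For every x in S, x <= 2. And 2 is in S, so it is attained.
Therefore sup(S) = 2.

2


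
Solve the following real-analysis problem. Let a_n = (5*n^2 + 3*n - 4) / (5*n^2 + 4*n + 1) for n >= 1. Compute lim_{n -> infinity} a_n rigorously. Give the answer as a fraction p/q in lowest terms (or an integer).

Divide numerator and denominator by n^2, the highest power:
numerator / n^2 = 5 + 3/n - 4/n^2
denominator / n^2 = 5 + 4/n + n^(-2)
As n -> infinity, all terms of the form c/n^k (k >= 1) tend to 0.
So numerator / n^2 -> 5 and denominator / n^2 -> 5.
Therefore lim a_n = 1.

1


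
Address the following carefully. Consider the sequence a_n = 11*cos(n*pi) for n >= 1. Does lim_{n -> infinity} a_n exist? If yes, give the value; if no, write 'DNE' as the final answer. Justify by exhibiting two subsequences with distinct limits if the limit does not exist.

Examine the behaviour of a_n along subsequences.
cos(n*pi) = (-1)^n, so a_n = 11*(-1)^n. a_{2k} = 11 -> 11. a_{2k+1} = -11 -> -11.
Since these two subsequential limits are 11 and -11, distinct, the full sequence cannot converge (a convergent sequence has all subsequences tending to the same limit). So lim a_n does not exist.

DNE


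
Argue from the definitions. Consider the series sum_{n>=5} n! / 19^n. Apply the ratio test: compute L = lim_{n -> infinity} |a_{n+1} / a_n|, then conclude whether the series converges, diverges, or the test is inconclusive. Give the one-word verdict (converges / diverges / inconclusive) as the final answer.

Let a_n denote the general term. Form the ratio a_{n+1}/a_n and simplify:
a_{n+1}/a_n = n/19 + 1/19
Take the limit as n -> infinity: L = infinity.
Since L = infinity > 1 (or L = infinity), the ratio test implies the series diverges.

diverges


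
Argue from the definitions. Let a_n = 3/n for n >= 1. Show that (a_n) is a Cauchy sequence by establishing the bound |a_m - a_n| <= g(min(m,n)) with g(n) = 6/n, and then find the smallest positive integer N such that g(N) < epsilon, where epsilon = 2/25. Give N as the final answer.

For any m, n >= 1, by the triangle inequality:
|a_m - a_n| = |3/m - 3/n| <= 3*1/m + 3*1/n <= 6/min(m,n).
So g(n) = 6/n bounds the Cauchy difference. Since g(n) -> 0, (a_n) is Cauchy.
Now solve g(N) < 2/25: 6/N < 2/25 <=> N > 6 / (2/25) = 75.
The smallest integer strictly greater than 75 is N = 76.
Check: g(76) = 6/76 = 3/38 < 2/25; g(75) = 2/25 >= 2/25. So N = 76.

76


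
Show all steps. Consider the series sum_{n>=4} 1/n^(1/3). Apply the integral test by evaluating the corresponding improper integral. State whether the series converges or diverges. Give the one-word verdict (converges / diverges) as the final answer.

Let f(x) = x^(-1/3). Then f is positive, continuous, and decreasing on [4, infinity), so the integral test applies.
Compute the improper integral int_{4}^infinity f(x) dx:
  antiderivative F(x) = 3*x^(2/3)/2.
  As x -> infinity, F(x) -> infinity (since p = 1/3 < 1).
  So the integral diverges. By the integral test, the series diverges.

diverges


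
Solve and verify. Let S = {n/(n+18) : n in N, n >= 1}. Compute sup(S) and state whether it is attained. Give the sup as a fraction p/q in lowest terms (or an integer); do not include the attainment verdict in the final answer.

Analysis:
- Values: 1/19, 1/10, 1/7, 2/11, ... strictly increasing.
- Minimum is 1/19 (n=1); inf = 1/19 (attained).
- n/(n+18) = 1 - 18/(n+18) -> 1 from below as n -> infinity, and never equals 1.
- So sup = 1 (not attained).
Conclusion: sup(S) = 1, not attained in S.

1


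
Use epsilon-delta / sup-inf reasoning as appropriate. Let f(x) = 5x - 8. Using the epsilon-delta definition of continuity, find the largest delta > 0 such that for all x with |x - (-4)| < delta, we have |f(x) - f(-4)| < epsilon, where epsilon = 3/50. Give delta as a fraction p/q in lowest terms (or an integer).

We compute f(-4) = 5*(-4) - 8 = -28.
|f(x) - f(-4)| = |5x - 8 - (-28)| = |5(x - (-4))| = 5|x - (-4)|.
We need 5|x - (-4)| < 3/50, i.e. |x - (-4)| < 3/50 / 5 = 3/250.
So any delta <= 3/250 works. Conversely, if delta > 3/250, then x = -4 + 3/250 satisfies |x - (-4)| = 3/250 < delta but |f(x) - f(-4)| = 5 * 3/250 = 3/50, which is not < 3/50; so no larger delta works.
Hence the largest such delta is 3/250.

3/250


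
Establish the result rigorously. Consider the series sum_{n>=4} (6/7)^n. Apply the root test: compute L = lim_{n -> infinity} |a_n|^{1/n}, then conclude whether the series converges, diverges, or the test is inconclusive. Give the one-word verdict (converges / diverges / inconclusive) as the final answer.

Let a_n denote the general term. Form |a_n|^(1/n) and simplify:
|a_n|^(1/n) = 6/7
Take the limit as n -> infinity: L = 6/7.
Since L = 6/7 < 1, the root test implies convergence.

converges


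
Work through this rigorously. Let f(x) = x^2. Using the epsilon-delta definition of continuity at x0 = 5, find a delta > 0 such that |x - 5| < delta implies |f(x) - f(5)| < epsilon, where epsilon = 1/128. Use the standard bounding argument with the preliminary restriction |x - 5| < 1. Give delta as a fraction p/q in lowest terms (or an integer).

Factor: |x^2 - (5)^2| = |x - 5| * |x + 5|.
Impose |x - 5| < 1 first. Then |x + 5| = |(x - 5) + 2*(5)| <= |x - 5| + 2*|5| < 1 + 10 = 11.
So |x^2 - (5)^2| < delta * 11.
We need delta * 11 <= 1/128, i.e. delta <= 1/128/11 = 1/1408.
Since 1/1408 < 1, this is tighter than 1; take delta = 1/1408.
So delta = 1/1408 works.

1/1408


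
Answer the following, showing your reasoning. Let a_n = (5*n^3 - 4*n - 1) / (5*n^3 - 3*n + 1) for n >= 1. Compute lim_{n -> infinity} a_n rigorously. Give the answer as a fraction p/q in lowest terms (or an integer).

Divide numerator and denominator by n^3, the highest power:
numerator / n^3 = 5 - 4/n^2 - 1/n^3
denominator / n^3 = 5 - 3/n^2 + n^(-3)
As n -> infinity, all terms of the form c/n^k (k >= 1) tend to 0.
So numerator / n^3 -> 5 and denominator / n^3 -> 5.
Therefore lim a_n = 1.

1


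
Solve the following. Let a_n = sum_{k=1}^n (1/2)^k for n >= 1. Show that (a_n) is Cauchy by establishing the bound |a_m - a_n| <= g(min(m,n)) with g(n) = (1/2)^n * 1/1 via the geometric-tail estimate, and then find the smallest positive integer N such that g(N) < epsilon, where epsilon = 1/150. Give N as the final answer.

For m > n >= 1: |a_m - a_n| = sum_{k=n+1}^m (1/2)^k < sum_{k=n+1}^infinity (1/2)^k = (1/2)^(n+1) / (1 - 1/2) = (1/2)^n * (1/2) * (2/1) = (1/2)^n * 1/1.
So g(n) = (1/2)^n / 1. Since g(n) -> 0, (a_n) is Cauchy.
Now solve g(N) < 1/150: (1/2)^N / 1 < 1/150 <=> 2^N > 1 / (1 * 1/150) = 150.
Check powers of 2: 2^7 = 128 <= 150, 2^8 = 256 > 150.
So the smallest such N is 8. Check: g(8) = 1/(1 * 256) = 1/256 < 1/150.

8


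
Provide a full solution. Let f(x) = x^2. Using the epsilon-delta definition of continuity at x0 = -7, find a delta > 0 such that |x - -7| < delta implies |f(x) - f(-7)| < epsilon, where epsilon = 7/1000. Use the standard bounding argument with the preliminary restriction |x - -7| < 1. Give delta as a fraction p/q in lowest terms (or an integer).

Factor: |x^2 - (-7)^2| = |x - -7| * |x + -7|.
Impose |x - -7| < 1 first. Then |x + -7| = |(x - -7) + 2*(-7)| <= |x - -7| + 2*|-7| < 1 + 14 = 15.
So |x^2 - (-7)^2| < delta * 15.
We need delta * 15 <= 7/1000, i.e. delta <= 7/1000/15 = 7/15000.
Since 7/15000 < 1, this is tighter than 1; take delta = 7/15000.
So delta = 7/15000 works.

7/15000


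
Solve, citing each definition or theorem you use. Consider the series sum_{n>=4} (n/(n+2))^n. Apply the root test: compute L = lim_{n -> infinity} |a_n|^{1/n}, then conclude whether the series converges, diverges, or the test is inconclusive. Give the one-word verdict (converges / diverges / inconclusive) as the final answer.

Let a_n denote the general term. Form |a_n|^(1/n) and simplify:
|a_n|^(1/n) = n/(n + 2)
Take the limit as n -> infinity: L = 1.
Since L = 1, the root test is inconclusive. (In fact a_n = (n/(n+2))^n -> e^(-2) != 0, so the nth-term test shows divergence; but the root test itself gives no conclusion.)

inconclusive


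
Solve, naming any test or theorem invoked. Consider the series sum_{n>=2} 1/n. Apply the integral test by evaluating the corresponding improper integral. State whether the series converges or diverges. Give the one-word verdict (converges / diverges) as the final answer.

Let f(x) = 1/x. Then f is positive, continuous, and decreasing on [2, infinity), so the integral test applies.
Compute the improper integral int_{2}^infinity f(x) dx:
  antiderivative F(x) = log(x).
  As x -> infinity, log(x) -> infinity.
  So int = infinity - log(2) = infinity. By the integral test, the series diverges.

diverges


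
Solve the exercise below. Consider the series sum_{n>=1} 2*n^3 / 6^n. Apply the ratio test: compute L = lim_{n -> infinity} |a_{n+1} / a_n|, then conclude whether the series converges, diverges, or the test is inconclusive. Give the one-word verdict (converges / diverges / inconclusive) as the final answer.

Let a_n denote the general term. Form the ratio a_{n+1}/a_n and simplify:
a_{n+1}/a_n = (n + 1)^3/(6*n^3)
Take the limit as n -> infinity: L = 1/6.
Since L = 1/6 < 1, the ratio test implies the series converges.

converges


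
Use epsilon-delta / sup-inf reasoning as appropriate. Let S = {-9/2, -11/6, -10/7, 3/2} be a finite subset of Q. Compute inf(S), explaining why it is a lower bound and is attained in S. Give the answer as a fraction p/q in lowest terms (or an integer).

S is finite, so inf(S) = min(S).
Sorted increasing:
-9/2, -11/6, -10/7, 3/2
The extremum is -9/2.
For every x in S, x >= -9/2. And -9/2 is in S, so it is attained.
Therefore inf(S) = -9/2.

-9/2


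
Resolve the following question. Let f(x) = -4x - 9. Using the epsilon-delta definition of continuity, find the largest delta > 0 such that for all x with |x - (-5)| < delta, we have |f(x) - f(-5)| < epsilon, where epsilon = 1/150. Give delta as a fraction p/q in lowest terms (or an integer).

We compute f(-5) = -4*(-5) - 9 = 11.
|f(x) - f(-5)| = |-4x - 9 - (11)| = |-4(x - (-5))| = 4|x - (-5)|.
We need 4|x - (-5)| < 1/150, i.e. |x - (-5)| < 1/150 / 4 = 1/600.
So any delta <= 1/600 works. Conversely, if delta > 1/600, then x = -5 + 1/600 satisfies |x - (-5)| = 1/600 < delta but |f(x) - f(-5)| = 4 * 1/600 = 1/150, which is not < 1/150; so no larger delta works.
Hence the largest such delta is 1/600.

1/600


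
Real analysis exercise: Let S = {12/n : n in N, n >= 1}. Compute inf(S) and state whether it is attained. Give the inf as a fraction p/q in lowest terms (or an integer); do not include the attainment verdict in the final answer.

Analysis:
- Values: 12, 6, 4, 3, ... strictly decreasing.
- The maximum is 12 (n=1); sup = 12 (attained).
- The set is bounded below by 0; 12/n -> 0 so 0 is the greatest lower bound.
- 0 is not in the set, so inf = 0 is not attained.
Conclusion: inf(S) = 0, not attained in S.

0


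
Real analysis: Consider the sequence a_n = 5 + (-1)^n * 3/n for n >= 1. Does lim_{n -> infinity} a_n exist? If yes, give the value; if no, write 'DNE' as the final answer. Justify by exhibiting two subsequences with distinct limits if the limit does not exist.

Examine the behaviour of a_n along subsequences.
Even-n subsequence a_{2k} = 5 + 3/(2k) -> 5. Odd-n subsequence a_{2k+1} = 5 - 3/(2k+1) -> 5. Both tend to 5, which suggests the limit is 5; verify directly.
|a_n - 5| = |(-1)^n * 3/n| = 3/n for every n >= 1.
Given epsilon > 0, choose a positive integer N > 3/epsilon. Then for all n >= N, |a_n - 5| = 3/n <= 3/N < epsilon.
So by the definition of the limit, lim a_n exists and equals 5.

5


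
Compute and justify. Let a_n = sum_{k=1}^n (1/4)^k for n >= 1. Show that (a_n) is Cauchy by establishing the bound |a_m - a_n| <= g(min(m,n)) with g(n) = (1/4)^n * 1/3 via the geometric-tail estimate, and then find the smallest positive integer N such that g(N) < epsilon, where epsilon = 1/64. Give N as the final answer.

For m > n >= 1: |a_m - a_n| = sum_{k=n+1}^m (1/4)^k < sum_{k=n+1}^infinity (1/4)^k = (1/4)^(n+1) / (1 - 1/4) = (1/4)^n * (1/4) * (4/3) = (1/4)^n * 1/3.
So g(n) = (1/4)^n / 3. Since g(n) -> 0, (a_n) is Cauchy.
Now solve g(N) < 1/64: (1/4)^N / 3 < 1/64 <=> 4^N > 1 / (3 * 1/64) = 64/3.
Check powers of 4: 4^2 = 16 <= 64/3, 4^3 = 64 > 64/3.
So the smallest such N is 3. Check: g(3) = 1/(3 * 64) = 1/192 < 1/64.

3


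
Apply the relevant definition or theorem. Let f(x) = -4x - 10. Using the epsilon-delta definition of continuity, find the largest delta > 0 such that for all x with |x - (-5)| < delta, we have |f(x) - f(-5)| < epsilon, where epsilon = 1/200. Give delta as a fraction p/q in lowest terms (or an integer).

We compute f(-5) = -4*(-5) - 10 = 10.
|f(x) - f(-5)| = |-4x - 10 - (10)| = |-4(x - (-5))| = 4|x - (-5)|.
We need 4|x - (-5)| < 1/200, i.e. |x - (-5)| < 1/200 / 4 = 1/800.
So any delta <= 1/800 works. Conversely, if delta > 1/800, then x = -5 + 1/800 satisfies |x - (-5)| = 1/800 < delta but |f(x) - f(-5)| = 4 * 1/800 = 1/200, which is not < 1/200; so no larger delta works.
Hence the largest such delta is 1/800.

1/800


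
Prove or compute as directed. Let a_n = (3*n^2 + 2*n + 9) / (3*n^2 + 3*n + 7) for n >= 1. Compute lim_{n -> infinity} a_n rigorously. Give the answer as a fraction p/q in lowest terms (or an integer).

Divide numerator and denominator by n^2, the highest power:
numerator / n^2 = 3 + 2/n + 9/n^2
denominator / n^2 = 3 + 3/n + 7/n^2
As n -> infinity, all terms of the form c/n^k (k >= 1) tend to 0.
So numerator / n^2 -> 3 and denominator / n^2 -> 3.
Therefore lim a_n = 1.

1


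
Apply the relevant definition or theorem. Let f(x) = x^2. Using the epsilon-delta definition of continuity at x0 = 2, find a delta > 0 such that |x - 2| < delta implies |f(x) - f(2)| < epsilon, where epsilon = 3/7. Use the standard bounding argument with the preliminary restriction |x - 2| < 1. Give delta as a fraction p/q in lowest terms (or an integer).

Factor: |x^2 - (2)^2| = |x - 2| * |x + 2|.
Impose |x - 2| < 1 first. Then |x + 2| = |(x - 2) + 2*(2)| <= |x - 2| + 2*|2| < 1 + 4 = 5.
So |x^2 - (2)^2| < delta * 5.
We need delta * 5 <= 3/7, i.e. delta <= 3/7/5 = 3/35.
Since 3/35 < 1, this is tighter than 1; take delta = 3/35.
So delta = 3/35 works.

3/35


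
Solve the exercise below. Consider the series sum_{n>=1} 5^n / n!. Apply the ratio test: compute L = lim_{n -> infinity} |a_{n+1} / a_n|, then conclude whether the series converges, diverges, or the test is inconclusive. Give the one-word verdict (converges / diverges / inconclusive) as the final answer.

Let a_n denote the general term. Form the ratio a_{n+1}/a_n and simplify:
a_{n+1}/a_n = 5/(n + 1)
Take the limit as n -> infinity: L = 0.
Since L = 0 < 1, the ratio test implies the series converges.

converges


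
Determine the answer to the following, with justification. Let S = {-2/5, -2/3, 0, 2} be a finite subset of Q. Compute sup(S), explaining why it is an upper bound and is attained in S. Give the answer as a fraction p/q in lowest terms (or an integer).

S is finite, so sup(S) = max(S).
Sorted decreasing:
2, 0, -2/5, -2/3
The extremum is 2.
For every x in S, x <= 2. And 2 is in S, so it is attained.
Therefore sup(S) = 2.

2


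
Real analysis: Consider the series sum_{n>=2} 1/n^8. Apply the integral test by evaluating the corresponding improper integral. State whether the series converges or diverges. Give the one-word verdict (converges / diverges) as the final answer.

Let f(x) = x^(-8). Then f is positive, continuous, and decreasing on [2, infinity), so the integral test applies.
Compute the improper integral int_{2}^infinity f(x) dx:
  antiderivative F(x) = -1/(7*x^7).
  As x -> infinity, F(x) -> 0 (since p = 8 > 1).
  So int = F(infinity) - F(2) = 0 - (-1/896) = 1/896.
  Finite, so by the integral test, the series converges.

converges


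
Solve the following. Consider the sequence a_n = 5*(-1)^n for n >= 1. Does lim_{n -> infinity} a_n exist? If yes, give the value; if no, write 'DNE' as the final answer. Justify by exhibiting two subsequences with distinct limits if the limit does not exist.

Examine the behaviour of a_n along subsequences.
Even-n subsequence a_{2k} = 5 -> 5. Odd-n subsequence a_{2k+1} = -5 -> -5.
Since these two subsequential limits are 5 and -5, distinct, the full sequence cannot converge (a convergent sequence has all subsequences tending to the same limit). So lim a_n does not exist.

DNE


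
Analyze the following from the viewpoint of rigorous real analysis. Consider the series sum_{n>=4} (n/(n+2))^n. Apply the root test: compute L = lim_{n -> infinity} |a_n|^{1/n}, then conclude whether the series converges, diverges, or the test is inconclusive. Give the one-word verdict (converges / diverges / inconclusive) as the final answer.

Let a_n denote the general term. Form |a_n|^(1/n) and simplify:
|a_n|^(1/n) = n/(n + 2)
Take the limit as n -> infinity: L = 1.
Since L = 1, the root test is inconclusive. (In fact a_n = (n/(n+2))^n -> e^(-2) != 0, so the nth-term test shows divergence; but the root test itself gives no conclusion.)

inconclusive


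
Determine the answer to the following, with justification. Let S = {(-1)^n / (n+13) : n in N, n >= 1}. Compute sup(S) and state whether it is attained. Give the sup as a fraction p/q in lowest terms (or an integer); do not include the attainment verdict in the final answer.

Analysis:
- Values: -1/14, 1/15, -1/16, 1/17, -1/18, ...
- Positive terms (even n): 1/(2+13), 1/(4+13), ... decreasing -> max = 1/15 (n=2).
- Negative terms (odd n): -1/(1+13), -1/(3+13), ... increasing -> min = -1/14 (n=1).
- So sup = 1/15 (attained at n=2); inf = -1/14 (attained at n=1).
Conclusion: sup(S) = 1/15, attained in S.

1/15


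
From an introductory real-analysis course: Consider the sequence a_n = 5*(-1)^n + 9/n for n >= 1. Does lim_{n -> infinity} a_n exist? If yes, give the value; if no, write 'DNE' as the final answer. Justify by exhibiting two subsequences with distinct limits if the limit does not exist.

Examine the behaviour of a_n along subsequences.
a_{2k} = 5 + 9/(2k) -> 5. a_{2k+1} = -5 + 9/(2k+1) -> -5.
Since these two subsequential limits are 5 and -5, distinct, the full sequence cannot converge (a convergent sequence has all subsequences tending to the same limit). So lim a_n does not exist.

DNE


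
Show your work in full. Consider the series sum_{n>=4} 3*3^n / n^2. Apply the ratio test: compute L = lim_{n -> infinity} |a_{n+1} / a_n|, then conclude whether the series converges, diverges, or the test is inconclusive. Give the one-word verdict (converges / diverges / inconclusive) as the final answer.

Let a_n denote the general term. Form the ratio a_{n+1}/a_n and simplify:
a_{n+1}/a_n = 3*n^2/(n + 1)^2
Take the limit as n -> infinity: L = 3.
Since L = 3 > 1 (or L = infinity), the ratio test implies the series diverges.

diverges


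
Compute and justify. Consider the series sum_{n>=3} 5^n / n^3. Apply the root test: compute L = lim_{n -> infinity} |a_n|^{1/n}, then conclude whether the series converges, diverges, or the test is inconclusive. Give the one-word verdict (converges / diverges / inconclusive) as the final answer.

Let a_n denote the general term. Form |a_n|^(1/n) and simplify:
|a_n|^(1/n) = 5/n^(3/n)
Take the limit as n -> infinity: L = 5.
Since L = 5 > 1, the root test implies divergence.

diverges


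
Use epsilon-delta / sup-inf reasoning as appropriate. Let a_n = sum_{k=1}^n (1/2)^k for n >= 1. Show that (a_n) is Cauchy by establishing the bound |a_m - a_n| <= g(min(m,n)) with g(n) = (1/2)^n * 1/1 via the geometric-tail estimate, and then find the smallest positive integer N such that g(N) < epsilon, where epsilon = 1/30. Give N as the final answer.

For m > n >= 1: |a_m - a_n| = sum_{k=n+1}^m (1/2)^k < sum_{k=n+1}^infinity (1/2)^k = (1/2)^(n+1) / (1 - 1/2) = (1/2)^n * (1/2) * (2/1) = (1/2)^n * 1/1.
So g(n) = (1/2)^n / 1. Since g(n) -> 0, (a_n) is Cauchy.
Now solve g(N) < 1/30: (1/2)^N / 1 < 1/30 <=> 2^N > 1 / (1 * 1/30) = 30.
Check powers of 2: 2^4 = 16 <= 30, 2^5 = 32 > 30.
So the smallest such N is 5. Check: g(5) = 1/(1 * 32) = 1/32 < 1/30.

5


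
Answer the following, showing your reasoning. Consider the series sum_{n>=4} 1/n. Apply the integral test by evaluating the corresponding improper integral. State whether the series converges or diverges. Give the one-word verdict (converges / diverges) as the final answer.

Let f(x) = 1/x. Then f is positive, continuous, and decreasing on [4, infinity), so the integral test applies.
Compute the improper integral int_{4}^infinity f(x) dx:
  antiderivative F(x) = log(x).
  As x -> infinity, log(x) -> infinity.
  So int = infinity - log(4) = infinity. By the integral test, the series diverges.

diverges


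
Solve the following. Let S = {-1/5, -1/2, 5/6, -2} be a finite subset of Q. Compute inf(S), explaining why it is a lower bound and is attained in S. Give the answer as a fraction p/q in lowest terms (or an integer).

S is finite, so inf(S) = min(S).
Sorted increasing:
-2, -1/2, -1/5, 5/6
The extremum is -2.
For every x in S, x >= -2. And -2 is in S, so it is attained.
Therefore inf(S) = -2.

-2


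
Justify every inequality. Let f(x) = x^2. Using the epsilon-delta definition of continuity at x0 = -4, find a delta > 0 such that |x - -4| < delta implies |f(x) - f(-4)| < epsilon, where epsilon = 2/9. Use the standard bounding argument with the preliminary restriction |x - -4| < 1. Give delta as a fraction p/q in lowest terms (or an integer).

Factor: |x^2 - (-4)^2| = |x - -4| * |x + -4|.
Impose |x - -4| < 1 first. Then |x + -4| = |(x - -4) + 2*(-4)| <= |x - -4| + 2*|-4| < 1 + 8 = 9.
So |x^2 - (-4)^2| < delta * 9.
We need delta * 9 <= 2/9, i.e. delta <= 2/9/9 = 2/81.
Since 2/81 < 1, this is tighter than 1; take delta = 2/81.
So delta = 2/81 works.

2/81


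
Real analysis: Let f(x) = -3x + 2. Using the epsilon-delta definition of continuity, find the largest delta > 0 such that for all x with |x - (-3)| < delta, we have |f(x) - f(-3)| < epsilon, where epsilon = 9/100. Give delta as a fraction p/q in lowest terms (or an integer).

We compute f(-3) = -3*(-3) + 2 = 11.
|f(x) - f(-3)| = |-3x + 2 - (11)| = |-3(x - (-3))| = 3|x - (-3)|.
We need 3|x - (-3)| < 9/100, i.e. |x - (-3)| < 9/100 / 3 = 3/100.
So any delta <= 3/100 works. Conversely, if delta > 3/100, then x = -3 + 3/100 satisfies |x - (-3)| = 3/100 < delta but |f(x) - f(-3)| = 3 * 3/100 = 9/100, which is not < 9/100; so no larger delta works.
Hence the largest such delta is 3/100.

3/100


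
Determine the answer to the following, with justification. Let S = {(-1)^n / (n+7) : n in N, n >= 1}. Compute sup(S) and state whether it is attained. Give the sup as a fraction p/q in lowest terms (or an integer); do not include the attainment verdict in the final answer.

Analysis:
- Values: -1/8, 1/9, -1/10, 1/11, -1/12, ...
- Positive terms (even n): 1/(2+7), 1/(4+7), ... decreasing -> max = 1/9 (n=2).
- Negative terms (odd n): -1/(1+7), -1/(3+7), ... increasing -> min = -1/8 (n=1).
- So sup = 1/9 (attained at n=2); inf = -1/8 (attained at n=1).
Conclusion: sup(S) = 1/9, attained in S.

1/9


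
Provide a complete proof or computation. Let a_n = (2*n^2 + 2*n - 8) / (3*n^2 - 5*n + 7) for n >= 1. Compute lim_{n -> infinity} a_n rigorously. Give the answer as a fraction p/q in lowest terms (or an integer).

Divide numerator and denominator by n^2, the highest power:
numerator / n^2 = 2 + 2/n - 8/n^2
denominator / n^2 = 3 - 5/n + 7/n^2
As n -> infinity, all terms of the form c/n^k (k >= 1) tend to 0.
So numerator / n^2 -> 2 and denominator / n^2 -> 3.
Therefore lim a_n = 2/3.

2/3


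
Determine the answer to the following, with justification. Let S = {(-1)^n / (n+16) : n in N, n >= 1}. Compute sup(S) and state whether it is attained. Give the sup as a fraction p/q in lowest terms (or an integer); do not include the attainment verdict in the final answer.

Analysis:
- Values: -1/17, 1/18, -1/19, 1/20, -1/21, ...
- Positive terms (even n): 1/(2+16), 1/(4+16), ... decreasing -> max = 1/18 (n=2).
- Negative terms (odd n): -1/(1+16), -1/(3+16), ... increasing -> min = -1/17 (n=1).
- So sup = 1/18 (attained at n=2); inf = -1/17 (attained at n=1).
Conclusion: sup(S) = 1/18, attained in S.

1/18


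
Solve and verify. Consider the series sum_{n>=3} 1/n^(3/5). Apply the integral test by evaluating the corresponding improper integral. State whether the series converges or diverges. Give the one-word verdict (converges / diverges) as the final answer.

Let f(x) = x^(-3/5). Then f is positive, continuous, and decreasing on [3, infinity), so the integral test applies.
Compute the improper integral int_{3}^infinity f(x) dx:
  antiderivative F(x) = 5*x^(2/5)/2.
  As x -> infinity, F(x) -> infinity (since p = 3/5 < 1).
  So the integral diverges. By the integral test, the series diverges.

diverges


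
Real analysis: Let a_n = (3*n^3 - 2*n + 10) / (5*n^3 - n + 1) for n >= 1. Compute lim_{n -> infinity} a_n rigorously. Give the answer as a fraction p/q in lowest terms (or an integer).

Divide numerator and denominator by n^3, the highest power:
numerator / n^3 = 3 - 2/n^2 + 10/n^3
denominator / n^3 = 5 - 1/n^2 + n^(-3)
As n -> infinity, all terms of the form c/n^k (k >= 1) tend to 0.
So numerator / n^3 -> 3 and denominator / n^3 -> 5.
Therefore lim a_n = 3/5.

3/5


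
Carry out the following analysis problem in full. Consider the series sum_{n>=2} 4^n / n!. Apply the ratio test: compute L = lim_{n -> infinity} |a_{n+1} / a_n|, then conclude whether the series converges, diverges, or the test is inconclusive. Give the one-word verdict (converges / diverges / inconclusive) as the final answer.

Let a_n denote the general term. Form the ratio a_{n+1}/a_n and simplify:
a_{n+1}/a_n = 4/(n + 1)
Take the limit as n -> infinity: L = 0.
Since L = 0 < 1, the ratio test implies the series converges.

converges


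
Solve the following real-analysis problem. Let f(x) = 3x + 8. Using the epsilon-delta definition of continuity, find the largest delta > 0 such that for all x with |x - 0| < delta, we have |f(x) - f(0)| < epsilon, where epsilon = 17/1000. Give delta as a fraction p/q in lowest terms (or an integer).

We compute f(0) = 3*(0) + 8 = 8.
|f(x) - f(0)| = |3x + 8 - (8)| = |3(x - 0)| = 3|x - 0|.
We need 3|x - 0| < 17/1000, i.e. |x - 0| < 17/1000 / 3 = 17/3000.
So any delta <= 17/3000 works. Conversely, if delta > 17/3000, then x = 0 + 17/3000 satisfies |x - 0| = 17/3000 < delta but |f(x) - f(0)| = 3 * 17/3000 = 17/1000, which is not < 17/1000; so no larger delta works.
Hence the largest such delta is 17/3000.

17/3000


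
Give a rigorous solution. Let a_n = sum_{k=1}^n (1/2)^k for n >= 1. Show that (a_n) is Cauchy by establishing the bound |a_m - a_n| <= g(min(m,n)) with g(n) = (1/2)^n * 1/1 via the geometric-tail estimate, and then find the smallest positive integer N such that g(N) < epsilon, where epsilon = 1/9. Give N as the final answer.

For m > n >= 1: |a_m - a_n| = sum_{k=n+1}^m (1/2)^k < sum_{k=n+1}^infinity (1/2)^k = (1/2)^(n+1) / (1 - 1/2) = (1/2)^n * (1/2) * (2/1) = (1/2)^n * 1/1.
So g(n) = (1/2)^n / 1. Since g(n) -> 0, (a_n) is Cauchy.
Now solve g(N) < 1/9: (1/2)^N / 1 < 1/9 <=> 2^N > 1 / (1 * 1/9) = 9.
Check powers of 2: 2^3 = 8 <= 9, 2^4 = 16 > 9.
So the smallest such N is 4. Check: g(4) = 1/(1 * 16) = 1/16 < 1/9.

4


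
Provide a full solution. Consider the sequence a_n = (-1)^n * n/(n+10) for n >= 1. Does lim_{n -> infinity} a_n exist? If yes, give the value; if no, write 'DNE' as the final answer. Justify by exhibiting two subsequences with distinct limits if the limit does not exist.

Examine the behaviour of a_n along subsequences.
a_{2k} = 2k/(2k+10) -> 1. a_{2k+1} = -(2k+1)/(2k+11) -> -1.
Since these two subsequential limits are 1 and -1, distinct, the full sequence cannot converge (a convergent sequence has all subsequences tending to the same limit). So lim a_n does not exist.

DNE


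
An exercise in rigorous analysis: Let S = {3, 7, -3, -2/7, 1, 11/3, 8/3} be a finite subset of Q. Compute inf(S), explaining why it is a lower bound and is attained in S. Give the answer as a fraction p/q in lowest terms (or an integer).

S is finite, so inf(S) = min(S).
Sorted increasing:
-3, -2/7, 1, 8/3, 3, 11/3, 7
The extremum is -3.
For every x in S, x >= -3. And -3 is in S, so it is attained.
Therefore inf(S) = -3.

-3
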